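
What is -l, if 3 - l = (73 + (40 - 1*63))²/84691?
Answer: -251573/84691 ≈ -2.9705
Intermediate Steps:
l = 251573/84691 (l = 3 - (73 + (40 - 1*63))²/84691 = 3 - (73 + (40 - 63))²/84691 = 3 - (73 - 23)²/84691 = 3 - 50²/84691 = 3 - 2500/84691 = 251573/84691 ≈ 2.9705)
-l = -1*251573/84691 = -251573/84691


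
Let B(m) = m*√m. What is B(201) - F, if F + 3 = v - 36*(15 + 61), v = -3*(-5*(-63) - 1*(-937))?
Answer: 6495 + 201*√201 ≈ 9344.7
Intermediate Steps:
B(m) = m^(3/2)
v = -3756 (v = -3*(315 + 937) = -3*1252 = -3756)
F = -6495 (F = -3 + (-3756 - 36*(15 + 61)) = -3 + (-3756 - 36*76) = -3 + (-3756 - 1*2736) = -3 + (-3756 - 2736) = -3 - 6492 = -6495)
B(201) - F = 201^(3/2) - 1*(-6495) = 201*√201 + 6495 = 6495 + 201*√201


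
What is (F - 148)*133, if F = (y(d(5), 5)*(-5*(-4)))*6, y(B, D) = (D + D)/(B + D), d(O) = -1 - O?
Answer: -179284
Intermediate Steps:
y(B, D) = 2*D/(B + D) (y(B, D) = (2*D)/(B + D) = 2*D/(B + D))
F = -1200 (F = ((2*5/((-1 - 1*5) + 5))*(-5*(-4)))*6 = ((2*5/((-1 - 5) + 5))*20)*6 = ((2*5/(-6 + 5))*20)*6 = ((2*5/(-1))*20)*6 = ((2*5*(-1))*20)*6 = -10*20*6 = -200*6 = -1200)
(F - 148)*133 = (-1200 - 148)*133 = -1348*133 = -179284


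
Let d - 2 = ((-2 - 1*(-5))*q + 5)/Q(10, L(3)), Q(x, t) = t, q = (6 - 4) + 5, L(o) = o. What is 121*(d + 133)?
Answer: 52151/3 ≈ 17384.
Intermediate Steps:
q = 7 (q = 2 + 5 = 7)
d = 32/3 (d = 2 + ((-2 - 1*(-5))*7 + 5)/3 = 2 + ((-2 + 5)*7 + 5)*(⅓) = 2 + (3*7 + 5)*(⅓) = 2 + (21 + 5)*(⅓) = 2 + 26*(⅓) = 2 + 26/3 = 32/3 ≈ 10.667)
121*(d + 133) = 121*(32/3 + 133) = 121*(431/3) = 52151/3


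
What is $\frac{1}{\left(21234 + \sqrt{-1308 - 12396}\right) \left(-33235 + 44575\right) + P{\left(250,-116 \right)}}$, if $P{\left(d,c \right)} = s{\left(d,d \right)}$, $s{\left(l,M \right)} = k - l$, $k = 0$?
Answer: $- \frac{i}{- 240793310 i + 22680 \sqrt{3426}} \approx 4.1528 \cdot 10^{-9} - 2.2895 \cdot 10^{-11} i$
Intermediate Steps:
$s{\left(l,M \right)} = - l$ ($s{\left(l,M \right)} = 0 - l = - l$)
$P{\left(d,c \right)} = - d$
$\frac{1}{\left(21234 + \sqrt{-1308 - 12396}\right) \left(-33235 + 44575\right) + P{\left(250,-116 \right)}} = \frac{1}{\left(21234 + \sqrt{-1308 - 12396}\right) \left(-33235 + 44575\right) - 250} = \frac{1}{\left(21234 + \sqrt{-13704}\right) 11340 - 250} = \frac{1}{\left(21234 + 2 i \sqrt{3426}\right) 11340 - 250} = \frac{1}{\left(240793560 + 22680 i \sqrt{3426}\right) - 250} = \frac{1}{240793310 + 22680 i \sqrt{3426}}$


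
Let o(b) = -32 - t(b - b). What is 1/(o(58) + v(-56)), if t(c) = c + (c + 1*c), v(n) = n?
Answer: -1/88 ≈ -0.011364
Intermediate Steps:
t(c) = 3*c (t(c) = c + (c + c) = c + 2*c = 3*c)
o(b) = -32 (o(b) = -32 - 3*(b - b) = -32 - 3*0 = -32 - 1*0 = -32 + 0 = -32)
1/(o(58) + v(-56)) = 1/(-32 - 56) = 1/(-88) = -1/88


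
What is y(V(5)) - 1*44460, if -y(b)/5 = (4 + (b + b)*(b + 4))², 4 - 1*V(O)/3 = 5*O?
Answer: -276663680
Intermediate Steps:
V(O) = 12 - 15*O
y(b) = -5*(4 + 2*b*(4 + b))² (y(b) = -5*(4 + (b + b)*(b + 4))² = -5*(4 + (2*b)*(4 + b))² = -5*(4 + 2*b*(4 + b))²)
y(V(5)) - 1*44460 = -20*(2 + (12 - 15*5)² + 4*(12 - 15*5))² - 1*44460 = -20*(2 + (12 - 75)² + 4*(12 - 75))² - 44460 = -20*(2 + (-63)² + 4*(-63))² - 44460 = -20*(2 + 3969 - 252)² - 44460 = -20*3719² - 44460 = -20*13830961 - 44460 = -276619220 - 44460 = -276663680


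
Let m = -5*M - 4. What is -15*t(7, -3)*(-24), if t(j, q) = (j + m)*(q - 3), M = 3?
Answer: 25920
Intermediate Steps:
m = -19 (m = -5*3 - 4 = -15 - 4 = -19)
t(j, q) = (-19 + j)*(-3 + q) (t(j, q) = (j - 19)*(q - 3) = (-19 + j)*(-3 + q))
-15*t(7, -3)*(-24) = -15*(57 - 19*(-3) - 3*7 + 7*(-3))*(-24) = -15*(57 + 57 - 21 - 21)*(-24) = -15*72*(-24) = -1080*(-24) = 25920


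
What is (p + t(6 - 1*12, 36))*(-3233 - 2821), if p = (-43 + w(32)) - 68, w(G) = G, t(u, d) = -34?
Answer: 684102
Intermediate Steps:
p = -79 (p = (-43 + 32) - 68 = -11 - 68 = -79)
(p + t(6 - 1*12, 36))*(-3233 - 2821) = (-79 - 34)*(-3233 - 2821) = -113*(-6054) = 684102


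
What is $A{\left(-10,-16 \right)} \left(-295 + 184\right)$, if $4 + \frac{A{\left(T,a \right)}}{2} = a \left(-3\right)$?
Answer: $-9768$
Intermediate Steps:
$A{\left(T,a \right)} = -8 - 6 a$ ($A{\left(T,a \right)} = -8 + 2 a \left(-3\right) = -8 + 2 \left(- 3 a\right) = -8 - 6 a$)
$A{\left(-10,-16 \right)} \left(-295 + 184\right) = \left(-8 - -96\right) \left(-295 + 184\right) = \left(-8 + 96\right) \left(-111\right) = 88 \left(-111\right) = -9768$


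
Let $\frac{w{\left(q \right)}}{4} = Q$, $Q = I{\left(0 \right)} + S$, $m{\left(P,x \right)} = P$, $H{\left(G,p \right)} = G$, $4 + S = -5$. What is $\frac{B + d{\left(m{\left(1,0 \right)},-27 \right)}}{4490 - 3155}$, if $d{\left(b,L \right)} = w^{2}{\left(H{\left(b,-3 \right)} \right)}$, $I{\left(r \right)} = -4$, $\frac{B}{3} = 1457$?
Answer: $\frac{1415}{267} \approx 5.2996$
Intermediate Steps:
$S = -9$ ($S = -4 - 5 = -9$)
$B = 4371$ ($B = 3 \cdot 1457 = 4371$)
$Q = -13$ ($Q = -4 - 9 = -13$)
$w{\left(q \right)} = -52$ ($w{\left(q \right)} = 4 \left(-13\right) = -52$)
$d{\left(b,L \right)} = 2704$ ($d{\left(b,L \right)} = \left(-52\right)^{2} = 2704$)
$\frac{B + d{\left(m{\left(1,0 \right)},-27 \right)}}{4490 - 3155} = \frac{4371 + 2704}{4490 - 3155} = \frac{7075}{1335} = 7075 \cdot \frac{1}{1335} = \frac{1415}{267}$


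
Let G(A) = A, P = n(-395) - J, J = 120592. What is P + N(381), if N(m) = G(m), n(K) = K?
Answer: -120606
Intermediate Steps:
P = -120987 (P = -395 - 1*120592 = -395 - 120592 = -120987)
N(m) = m
P + N(381) = -120987 + 381 = -120606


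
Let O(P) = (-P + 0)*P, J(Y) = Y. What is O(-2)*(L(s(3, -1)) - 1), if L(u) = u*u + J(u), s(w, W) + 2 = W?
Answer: -20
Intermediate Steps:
s(w, W) = -2 + W
L(u) = u + u² (L(u) = u*u + u = u² + u = u + u²)
O(P) = -P² (O(P) = (-P)*P = -P²)
O(-2)*(L(s(3, -1)) - 1) = (-1*(-2)²)*((-2 - 1)*(1 + (-2 - 1)) - 1) = (-1*4)*(-3*(1 - 3) - 1) = -4*(-3*(-2) - 1) = -4*(6 - 1) = -4*5 = -20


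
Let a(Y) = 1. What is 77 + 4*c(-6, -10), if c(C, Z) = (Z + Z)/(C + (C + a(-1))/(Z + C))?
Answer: 8287/91 ≈ 91.066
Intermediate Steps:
c(C, Z) = 2*Z/(C + (1 + C)/(C + Z)) (c(C, Z) = (Z + Z)/(C + (C + 1)/(Z + C)) = (2*Z)/(C + (1 + C)/(C + Z)) = 2*Z/(C + (1 + C)/(C + Z)))
77 + 4*c(-6, -10) = 77 + 4*(2*(-10)*(-6 - 10)/(1 - 6 + (-6)² - 6*(-10))) = 77 + 4*(2*(-10)*(-16)/(1 - 6 + 36 + 60)) = 77 + 4*(2*(-10)*(-16)/91) = 77 + 4*(2*(-10)*(1/91)*(-16)) = 77 + 4*(320/91) = 77 + 1280/91 = 8287/91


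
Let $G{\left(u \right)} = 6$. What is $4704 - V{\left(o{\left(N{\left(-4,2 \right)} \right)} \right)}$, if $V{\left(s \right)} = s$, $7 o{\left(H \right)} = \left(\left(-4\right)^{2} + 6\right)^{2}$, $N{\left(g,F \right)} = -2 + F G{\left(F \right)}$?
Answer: $\frac{32444}{7} \approx 4634.9$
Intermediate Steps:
$N{\left(g,F \right)} = -2 + 6 F$ ($N{\left(g,F \right)} = -2 + F 6 = -2 + 6 F$)
$o{\left(H \right)} = \frac{484}{7}$ ($o{\left(H \right)} = \frac{\left(\left(-4\right)^{2} + 6\right)^{2}}{7} = \frac{\left(16 + 6\right)^{2}}{7} = \frac{22^{2}}{7} = \frac{1}{7} \cdot 484 = \frac{484}{7}$)
$4704 - V{\left(o{\left(N{\left(-4,2 \right)} \right)} \right)} = 4704 - \frac{484}{7} = \frac{32444}{7}$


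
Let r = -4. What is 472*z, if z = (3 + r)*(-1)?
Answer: 472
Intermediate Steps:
z = 1 (z = (3 - 4)*(-1) = -1*(-1) = 1)
472*z = 472*1 = 472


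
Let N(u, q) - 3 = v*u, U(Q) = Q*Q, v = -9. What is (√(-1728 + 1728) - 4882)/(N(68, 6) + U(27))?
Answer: -2441/60 ≈ -40.683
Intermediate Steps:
U(Q) = Q²
N(u, q) = 3 - 9*u
(√(-1728 + 1728) - 4882)/(N(68, 6) + U(27)) = (√(-1728 + 1728) - 4882)/((3 - 9*68) + 27²) = (√0 - 4882)/((3 - 612) + 729) = (0 - 4882)/(-609 + 729) = -4882/120 = -4882*1/120 = -2441/60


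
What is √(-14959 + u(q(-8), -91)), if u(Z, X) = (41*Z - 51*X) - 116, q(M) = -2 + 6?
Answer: I*√10270 ≈ 101.34*I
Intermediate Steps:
q(M) = 4
u(Z, X) = -116 - 51*X + 41*Z (u(Z, X) = (-51*X + 41*Z) - 116 = -116 - 51*X + 41*Z)
√(-14959 + u(q(-8), -91)) = √(-14959 + (-116 - 51*(-91) + 41*4)) = √(-14959 + (-116 + 4641 + 164)) = √(-14959 + 4689) = √(-10270) = I*√10270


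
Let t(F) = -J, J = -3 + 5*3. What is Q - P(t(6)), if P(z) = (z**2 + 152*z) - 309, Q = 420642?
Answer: 422631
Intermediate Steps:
J = 12 (J = -3 + 15 = 12)
t(F) = -12 (t(F) = -1*12 = -12)
P(z) = -309 + z**2 + 152*z
Q - P(t(6)) = 420642 - (-309 + (-12)**2 + 152*(-12)) = 420642 - (-309 + 144 - 1824) = 420642 - 1*(-1989) = 420642 + 1989 = 422631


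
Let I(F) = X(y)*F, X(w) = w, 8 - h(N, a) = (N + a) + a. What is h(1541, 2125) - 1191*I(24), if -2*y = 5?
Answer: 65677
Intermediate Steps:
h(N, a) = 8 - N - 2*a (h(N, a) = 8 - ((N + a) + a) = 8 - (N + 2*a) = 8 + (-N - 2*a) = 8 - N - 2*a)
y = -5/2 (y = -1/2*5 = -5/2 ≈ -2.5000)
I(F) = -5*F/2
h(1541, 2125) - 1191*I(24) = (8 - 1*1541 - 2*2125) - 1191*(-5/2*24) = (8 - 1541 - 4250) - 1191*(-60) = -5783 - 1*(-71460) = -5783 + 71460 = 65677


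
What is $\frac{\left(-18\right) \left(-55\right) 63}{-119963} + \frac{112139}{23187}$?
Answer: $\frac{12006357667}{2781582081} \approx 4.3164$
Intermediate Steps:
$\frac{\left(-18\right) \left(-55\right) 63}{-119963} + \frac{112139}{23187} = 990 \cdot 63 \left(- \frac{1}{119963}\right) + 112139 \cdot \frac{1}{23187} = 62370 \left(- \frac{1}{119963}\right) + \frac{112139}{23187} = - \frac{62370}{119963} + \frac{112139}{23187} = \frac{12006357667}{2781582081}$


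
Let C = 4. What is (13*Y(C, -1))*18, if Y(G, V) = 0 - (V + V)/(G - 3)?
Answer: 468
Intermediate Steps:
Y(G, V) = -2*V/(-3 + G) (Y(G, V) = 0 - 2*V/(-3 + G) = -2*V/(-3 + G))
(13*Y(C, -1))*18 = (13*(-2*(-1)/(-3 + 4)))*18 = (13*(-2*(-1)/1))*18 = (13*(-2*(-1)*1))*18 = (13*2)*18 = 26*18 = 468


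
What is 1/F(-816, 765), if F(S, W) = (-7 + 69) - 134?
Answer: -1/72 ≈ -0.013889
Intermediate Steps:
F(S, W) = -72 (F(S, W) = 62 - 134 = -72)
1/F(-816, 765) = 1/(-72) = -1/72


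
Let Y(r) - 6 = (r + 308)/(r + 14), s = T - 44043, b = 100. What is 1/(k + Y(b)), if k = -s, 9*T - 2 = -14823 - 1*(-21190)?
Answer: 57/2470660 ≈ 2.3071e-5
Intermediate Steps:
T = 2123/3 (T = 2/9 + (-14823 - 1*(-21190))/9 = 2/9 + (-14823 + 21190)/9 = 2/9 + (1/9)*6367 = 2/9 + 6367/9 = 2123/3 ≈ 707.67)
s = -130006/3 (s = 2123/3 - 44043 = -130006/3 ≈ -43335.)
k = 130006/3 (k = -1*(-130006/3) = 130006/3 ≈ 43335.)
Y(r) = 6 + (308 + r)/(14 + r) (Y(r) = 6 + (r + 308)/(r + 14) = 6 + (308 + r)/(14 + r))
1/(k + Y(b)) = 1/(130006/3 + 7*(56 + 100)/(14 + 100)) = 1/(130006/3 + 7*156/114) = 1/(130006/3 + 7*(1/114)*156) = 1/(130006/3 + 182/19) = 1/(2470660/57) = 57/2470660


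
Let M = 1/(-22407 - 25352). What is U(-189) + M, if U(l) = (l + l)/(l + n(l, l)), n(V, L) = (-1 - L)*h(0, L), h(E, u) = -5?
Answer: 18051773/53919911 ≈ 0.33479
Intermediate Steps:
n(V, L) = 5 + 5*L (n(V, L) = (-1 - L)*(-5) = 5 + 5*L)
U(l) = 2*l/(5 + 6*l) (U(l) = (l + l)/(l + (5 + 5*l)) = (2*l)/(5 + 6*l) = 2*l/(5 + 6*l))
M = -1/47759 (M = 1/(-47759) = -1/47759 ≈ -2.0938e-5)
U(-189) + M = 2*(-189)/(5 + 6*(-189)) - 1/47759 = 2*(-189)/(5 - 1134) - 1/47759 = 2*(-189)/(-1129) - 1/47759 = 2*(-189)*(-1/1129) - 1/47759 = 378/1129 - 1/47759 = 18051773/53919911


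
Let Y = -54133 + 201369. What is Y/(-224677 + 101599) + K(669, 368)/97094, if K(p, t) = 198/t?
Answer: -1315201268567/1099412450544 ≈ -1.1963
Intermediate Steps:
Y = 147236
Y/(-224677 + 101599) + K(669, 368)/97094 = 147236/(-224677 + 101599) + (198/368)/97094 = 147236/(-123078) + (198*(1/368))*(1/97094) = 147236*(-1/123078) + (99/184)*(1/97094) = -73618/61539 + 99/17865296 = -1315201268567/1099412450544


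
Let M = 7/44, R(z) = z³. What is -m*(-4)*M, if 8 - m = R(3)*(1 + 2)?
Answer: -511/11 ≈ -46.455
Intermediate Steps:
M = 7/44 (M = 7*(1/44) = 7/44 ≈ 0.15909)
m = -73 (m = 8 - 3³*(1 + 2) = 8 - 27*3 = 8 - 1*81 = 8 - 81 = -73)
-m*(-4)*M = -(-73*(-4))*7/44 = -292*7/44 = -1*511/11 = -511/11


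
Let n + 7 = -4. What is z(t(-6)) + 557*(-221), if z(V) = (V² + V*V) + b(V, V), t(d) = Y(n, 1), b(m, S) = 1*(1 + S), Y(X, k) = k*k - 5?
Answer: -123068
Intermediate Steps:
n = -11 (n = -7 - 4 = -11)
Y(X, k) = -5 + k² (Y(X, k) = k² - 5 = -5 + k²)
b(m, S) = 1 + S
t(d) = -4 (t(d) = -5 + 1² = -5 + 1 = -4)
z(V) = 1 + V + 2*V² (z(V) = (V² + V*V) + (1 + V) = (V² + V²) + (1 + V) = 2*V² + (1 + V) = 1 + V + 2*V²)
z(t(-6)) + 557*(-221) = (1 - 4 + 2*(-4)²) + 557*(-221) = (1 - 4 + 2*16) - 123097 = (1 - 4 + 32) - 123097 = 29 - 123097 = -123068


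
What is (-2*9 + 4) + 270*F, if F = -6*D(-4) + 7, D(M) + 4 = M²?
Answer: -17564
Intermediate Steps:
D(M) = -4 + M²
F = -65 (F = -6*(-4 + (-4)²) + 7 = -6*(-4 + 16) + 7 = -6*12 + 7 = -72 + 7 = -65)
(-2*9 + 4) + 270*F = (-2*9 + 4) + 270*(-65) = (-18 + 4) - 17550 = -14 - 17550 = -17564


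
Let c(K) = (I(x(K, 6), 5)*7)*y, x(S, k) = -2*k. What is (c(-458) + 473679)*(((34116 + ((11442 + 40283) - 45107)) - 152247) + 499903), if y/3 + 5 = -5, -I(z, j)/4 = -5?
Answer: 182340948810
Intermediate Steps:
I(z, j) = 20 (I(z, j) = -4*(-5) = 20)
y = -30 (y = -15 + 3*(-5) = -15 - 15 = -30)
c(K) = -4200 (c(K) = (20*7)*(-30) = 140*(-30) = -4200)
(c(-458) + 473679)*(((34116 + ((11442 + 40283) - 45107)) - 152247) + 499903) = (-4200 + 473679)*(((34116 + ((11442 + 40283) - 45107)) - 152247) + 499903) = 469479*(((34116 + (51725 - 45107)) - 152247) + 499903) = 469479*(((34116 + 6618) - 152247) + 499903) = 469479*((40734 - 152247) + 499903) = 469479*(-111513 + 499903) = 469479*388390 = 182340948810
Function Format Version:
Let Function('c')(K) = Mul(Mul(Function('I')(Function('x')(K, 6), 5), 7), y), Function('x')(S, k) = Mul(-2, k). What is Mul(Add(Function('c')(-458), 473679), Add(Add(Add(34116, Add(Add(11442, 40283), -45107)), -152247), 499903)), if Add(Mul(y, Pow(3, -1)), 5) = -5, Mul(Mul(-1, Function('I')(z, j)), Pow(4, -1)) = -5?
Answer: 182340948810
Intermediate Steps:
Function('I')(z, j) = 20 (Function('I')(z, j) = Mul(-4, -5) = 20)
y = -30 (y = Add(-15, Mul(3, -5)) = Add(-15, -15) = -30)
Function('c')(K) = -4200 (Function('c')(K) = Mul(Mul(20, 7), -30) = Mul(140, -30) = -4200)
Mul(Add(Function('c')(-458), 473679), Add(Add(Add(34116, Add(Add(11442, 40283), -45107)), -152247), 499903)) = Mul(Add(-4200, 473679), Add(Add(Add(34116, Add(Add(11442, 40283), -45107)), -152247), 499903)) = Mul(469479, Add(Add(Add(34116, Add(51725, -45107)), -152247), 499903)) = Mul(469479, Add(Add(Add(34116, 6618), -152247), 499903)) = Mul(469479, Add(Add(40734, -152247), 499903)) = Mul(469479, Add(-111513, 499903)) = Mul(469479, 388390) = 182340948810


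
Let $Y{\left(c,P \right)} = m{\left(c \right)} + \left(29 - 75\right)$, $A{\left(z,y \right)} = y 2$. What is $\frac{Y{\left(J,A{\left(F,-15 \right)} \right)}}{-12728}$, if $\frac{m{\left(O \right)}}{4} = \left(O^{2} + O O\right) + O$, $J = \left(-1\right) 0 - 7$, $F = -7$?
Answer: $- \frac{159}{6364} \approx -0.024984$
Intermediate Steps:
$A{\left(z,y \right)} = 2 y$
$J = -7$ ($J = 0 - 7 = -7$)
$m{\left(O \right)} = 4 O + 8 O^{2}$ ($m{\left(O \right)} = 4 \left(\left(O^{2} + O O\right) + O\right) = 4 \left(\left(O^{2} + O^{2}\right) + O\right) = 4 \left(2 O^{2} + O\right) = 4 \left(O + 2 O^{2}\right) = 4 O + 8 O^{2}$)
$Y{\left(c,P \right)} = -46 + 4 c \left(1 + 2 c\right)$ ($Y{\left(c,P \right)} = 4 c \left(1 + 2 c\right) + \left(29 - 75\right) = 4 c \left(1 + 2 c\right) - 46 = -46 + 4 c \left(1 + 2 c\right)$)
$\frac{Y{\left(J,A{\left(F,-15 \right)} \right)}}{-12728} = \frac{-46 + 4 \left(-7\right) + 8 \left(-7\right)^{2}}{-12728} = \left(-46 - 28 + 8 \cdot 49\right) \left(- \frac{1}{12728}\right) = \left(-46 - 28 + 392\right) \left(- \frac{1}{12728}\right) = 318 \left(- \frac{1}{12728}\right) = - \frac{159}{6364}$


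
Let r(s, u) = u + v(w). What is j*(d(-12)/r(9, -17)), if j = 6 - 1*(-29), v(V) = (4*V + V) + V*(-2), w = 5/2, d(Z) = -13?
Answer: 910/19 ≈ 47.895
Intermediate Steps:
w = 5/2 (w = 5*(½) = 5/2 ≈ 2.5000)
v(V) = 3*V (v(V) = 5*V - 2*V = 3*V)
r(s, u) = 15/2 + u (r(s, u) = u + 3*(5/2) = u + 15/2 = 15/2 + u)
j = 35 (j = 6 + 29 = 35)
j*(d(-12)/r(9, -17)) = 35*(-13/(15/2 - 17)) = 35*(-13/(-19/2)) = 35*(-13*(-2/19)) = 35*(26/19) = 910/19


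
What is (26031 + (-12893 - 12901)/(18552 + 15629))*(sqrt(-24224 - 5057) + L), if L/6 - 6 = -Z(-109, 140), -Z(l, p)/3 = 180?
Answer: 416398234356/4883 + 889739817*I*sqrt(29281)/34181 ≈ 8.5275e+7 + 4.4542e+6*I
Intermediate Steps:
Z(l, p) = -540 (Z(l, p) = -3*180 = -540)
L = 3276 (L = 36 + 6*(-1*(-540)) = 36 + 6*540 = 36 + 3240 = 3276)
(26031 + (-12893 - 12901)/(18552 + 15629))*(sqrt(-24224 - 5057) + L) = (26031 + (-12893 - 12901)/(18552 + 15629))*(sqrt(-24224 - 5057) + 3276) = (26031 - 25794/34181)*(sqrt(-29281) + 3276) = (26031 - 25794*1/34181)*(I*sqrt(29281) + 3276) = (26031 - 25794/34181)*(3276 + I*sqrt(29281)) = 889739817*(3276 + I*sqrt(29281))/34181 = 416398234356/4883 + 889739817*I*sqrt(29281)/34181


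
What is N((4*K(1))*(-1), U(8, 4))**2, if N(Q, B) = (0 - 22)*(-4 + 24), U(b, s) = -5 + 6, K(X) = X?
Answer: 193600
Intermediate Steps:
U(b, s) = 1
N(Q, B) = -440 (N(Q, B) = -22*20 = -440)
N((4*K(1))*(-1), U(8, 4))**2 = (-440)**2 = 193600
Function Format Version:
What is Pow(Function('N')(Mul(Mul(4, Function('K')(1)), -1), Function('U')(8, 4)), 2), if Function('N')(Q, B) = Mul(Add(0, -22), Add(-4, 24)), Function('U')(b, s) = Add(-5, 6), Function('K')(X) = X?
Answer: 193600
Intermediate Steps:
Function('U')(b, s) = 1
Function('N')(Q, B) = -440 (Function('N')(Q, B) = Mul(-22, 20) = -440)
Pow(Function('N')(Mul(Mul(4, Function('K')(1)), -1), Function('U')(8, 4)), 2) = Pow(-440, 2) = 193600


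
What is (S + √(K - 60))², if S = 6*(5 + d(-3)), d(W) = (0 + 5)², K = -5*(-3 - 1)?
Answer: 32360 + 720*I*√10 ≈ 32360.0 + 2276.8*I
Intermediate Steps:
K = 20 (K = -5*(-4) = 20)
d(W) = 25 (d(W) = 5² = 25)
S = 180 (S = 6*(5 + 25) = 6*30 = 180)
(S + √(K - 60))² = (180 + √(20 - 60))² = (180 + √(-40))² = (180 + 2*I*√10)²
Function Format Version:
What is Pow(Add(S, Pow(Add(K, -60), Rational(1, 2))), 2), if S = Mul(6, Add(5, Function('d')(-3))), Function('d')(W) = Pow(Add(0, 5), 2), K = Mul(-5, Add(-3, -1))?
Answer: Add(32360, Mul(720, I, Pow(10, Rational(1, 2)))) ≈ Add(32360., Mul(2276.8, I))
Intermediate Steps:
K = 20 (K = Mul(-5, -4) = 20)
Function('d')(W) = 25 (Function('d')(W) = Pow(5, 2) = 25)
S = 180 (S = Mul(6, Add(5, 25)) = Mul(6, 30) = 180)
Pow(Add(S, Pow(Add(K, -60), Rational(1, 2))), 2) = Pow(Add(180, Pow(Add(20, -60), Rational(1, 2))), 2) = Pow(Add(180, Pow(-40, Rational(1, 2))), 2) = Pow(Add(180, Mul(2, I, Pow(10, Rational(1, 2)))), 2)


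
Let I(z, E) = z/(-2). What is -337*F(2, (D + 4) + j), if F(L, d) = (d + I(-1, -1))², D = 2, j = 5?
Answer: -178273/4 ≈ -44568.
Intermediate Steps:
I(z, E) = -z/2 (I(z, E) = z*(-½) = -z/2)
F(L, d) = (½ + d)² (F(L, d) = (d - ½*(-1))² = (d + ½)² = (½ + d)²)
-337*F(2, (D + 4) + j) = -337*(1 + 2*((2 + 4) + 5))²/4 = -337*(1 + 2*(6 + 5))²/4 = -337*(1 + 2*11)²/4 = -337*(1 + 22)²/4 = -337*23²/4 = -337*529/4 = -178273/4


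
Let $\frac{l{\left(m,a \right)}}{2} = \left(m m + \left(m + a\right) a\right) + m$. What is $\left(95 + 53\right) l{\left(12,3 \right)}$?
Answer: $59496$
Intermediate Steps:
$l{\left(m,a \right)} = 2 m + 2 m^{2} + 2 a \left(a + m\right)$ ($l{\left(m,a \right)} = 2 \left(\left(m m + \left(m + a\right) a\right) + m\right) = 2 \left(\left(m^{2} + \left(a + m\right) a\right) + m\right) = 2 \left(\left(m^{2} + a \left(a + m\right)\right) + m\right) = 2 \left(m + m^{2} + a \left(a + m\right)\right) = 2 m + 2 m^{2} + 2 a \left(a + m\right)$)
$\left(95 + 53\right) l{\left(12,3 \right)} = \left(95 + 53\right) \left(2 \cdot 12 + 2 \cdot 3^{2} + 2 \cdot 12^{2} + 2 \cdot 3 \cdot 12\right) = 148 \left(24 + 2 \cdot 9 + 2 \cdot 144 + 72\right) = 148 \left(24 + 18 + 288 + 72\right) = 148 \cdot 402 = 59496$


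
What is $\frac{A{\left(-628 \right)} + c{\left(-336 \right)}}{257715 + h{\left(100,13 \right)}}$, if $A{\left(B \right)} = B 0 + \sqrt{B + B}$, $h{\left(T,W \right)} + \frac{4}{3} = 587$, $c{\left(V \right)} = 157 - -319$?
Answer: $\frac{714}{387451} + \frac{3 i \sqrt{314}}{387451} \approx 0.0018428 + 0.0001372 i$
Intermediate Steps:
$c{\left(V \right)} = 476$ ($c{\left(V \right)} = 157 + 319 = 476$)
$h{\left(T,W \right)} = \frac{1757}{3}$ ($h{\left(T,W \right)} = - \frac{4}{3} + 587 = \frac{1757}{3}$)
$A{\left(B \right)} = \sqrt{2} \sqrt{B}$ ($A{\left(B \right)} = 0 + \sqrt{2 B} = 0 + \sqrt{2} \sqrt{B} = \sqrt{2} \sqrt{B}$)
$\frac{A{\left(-628 \right)} + c{\left(-336 \right)}}{257715 + h{\left(100,13 \right)}} = \frac{\sqrt{2} \sqrt{-628} + 476}{257715 + \frac{1757}{3}} = \frac{\sqrt{2} \cdot 2 i \sqrt{157} + 476}{\frac{774902}{3}} = \left(2 i \sqrt{314} + 476\right) \frac{3}{774902} = \left(476 + 2 i \sqrt{314}\right) \frac{3}{774902} = \frac{714}{387451} + \frac{3 i \sqrt{314}}{387451}$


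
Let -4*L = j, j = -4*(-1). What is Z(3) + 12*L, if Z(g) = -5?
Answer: -17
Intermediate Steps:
j = 4
L = -1 (L = -¼*4 = -1)
Z(3) + 12*L = -5 + 12*(-1) = -5 - 12 = -17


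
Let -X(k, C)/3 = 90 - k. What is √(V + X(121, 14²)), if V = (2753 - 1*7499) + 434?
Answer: I*√4219 ≈ 64.954*I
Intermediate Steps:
X(k, C) = -270 + 3*k (X(k, C) = -3*(90 - k) = -270 + 3*k)
V = -4312 (V = (2753 - 7499) + 434 = -4746 + 434 = -4312)
√(V + X(121, 14²)) = √(-4312 + (-270 + 3*121)) = √(-4312 + (-270 + 363)) = √(-4312 + 93) = √(-4219) = I*√4219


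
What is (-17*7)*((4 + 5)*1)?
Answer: -1071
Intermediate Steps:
(-17*7)*((4 + 5)*1) = -1071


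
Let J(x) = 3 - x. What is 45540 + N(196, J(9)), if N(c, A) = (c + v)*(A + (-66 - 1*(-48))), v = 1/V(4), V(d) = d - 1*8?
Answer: 40842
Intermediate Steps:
V(d) = -8 + d (V(d) = d - 8 = -8 + d)
v = -¼ (v = 1/(-8 + 4) = 1/(-4) = -¼ ≈ -0.25000)
N(c, A) = (-18 + A)*(-¼ + c) (N(c, A) = (c - ¼)*(A + (-66 - 1*(-48))) = (-¼ + c)*(A + (-66 + 48)) = (-¼ + c)*(A - 18) = (-¼ + c)*(-18 + A) = (-18 + A)*(-¼ + c))
45540 + N(196, J(9)) = 45540 + (9/2 - 18*196 - (3 - 1*9)/4 + (3 - 1*9)*196) = 45540 + (9/2 - 3528 - (3 - 9)/4 + (3 - 9)*196) = 45540 + (9/2 - 3528 - ¼*(-6) - 6*196) = 45540 + (9/2 - 3528 + 3/2 - 1176) = 45540 - 4698 = 40842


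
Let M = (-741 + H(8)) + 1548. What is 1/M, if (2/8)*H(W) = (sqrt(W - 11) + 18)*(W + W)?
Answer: 653/1283323 - 64*I*sqrt(3)/3849969 ≈ 0.00050884 - 2.8793e-5*I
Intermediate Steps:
H(W) = 8*W*(18 + sqrt(-11 + W)) (H(W) = 4*((sqrt(W - 11) + 18)*(W + W)) = 4*((sqrt(-11 + W) + 18)*(2*W)) = 4*((18 + sqrt(-11 + W))*(2*W)) = 4*(2*W*(18 + sqrt(-11 + W))) = 8*W*(18 + sqrt(-11 + W)))
M = 1959 + 64*I*sqrt(3) (M = (-741 + 8*8*(18 + sqrt(-11 + 8))) + 1548 = (-741 + 8*8*(18 + sqrt(-3))) + 1548 = (-741 + 8*8*(18 + I*sqrt(3))) + 1548 = (-741 + (1152 + 64*I*sqrt(3))) + 1548 = (411 + 64*I*sqrt(3)) + 1548 = 1959 + 64*I*sqrt(3) ≈ 1959.0 + 110.85*I)
1/M = 1/(1959 + 64*I*sqrt(3))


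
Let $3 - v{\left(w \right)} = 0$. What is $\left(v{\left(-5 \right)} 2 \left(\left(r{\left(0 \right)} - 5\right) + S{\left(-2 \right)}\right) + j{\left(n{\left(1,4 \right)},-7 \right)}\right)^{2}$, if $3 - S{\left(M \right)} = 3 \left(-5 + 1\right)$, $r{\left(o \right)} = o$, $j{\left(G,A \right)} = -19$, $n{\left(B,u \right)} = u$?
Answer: $1681$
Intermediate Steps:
$v{\left(w \right)} = 3$ ($v{\left(w \right)} = 3 - 0 = 3 + 0 = 3$)
$S{\left(M \right)} = 15$ ($S{\left(M \right)} = 3 - 3 \left(-5 + 1\right) = 3 - 3 \left(-4\right) = 3 - -12 = 3 + 12 = 15$)
$\left(v{\left(-5 \right)} 2 \left(\left(r{\left(0 \right)} - 5\right) + S{\left(-2 \right)}\right) + j{\left(n{\left(1,4 \right)},-7 \right)}\right)^{2} = \left(3 \cdot 2 \left(\left(0 - 5\right) + 15\right) - 19\right)^{2} = \left(6 \left(-5 + 15\right) - 19\right)^{2} = \left(6 \cdot 10 - 19\right)^{2} = \left(60 - 19\right)^{2} = 41^{2} = 1681$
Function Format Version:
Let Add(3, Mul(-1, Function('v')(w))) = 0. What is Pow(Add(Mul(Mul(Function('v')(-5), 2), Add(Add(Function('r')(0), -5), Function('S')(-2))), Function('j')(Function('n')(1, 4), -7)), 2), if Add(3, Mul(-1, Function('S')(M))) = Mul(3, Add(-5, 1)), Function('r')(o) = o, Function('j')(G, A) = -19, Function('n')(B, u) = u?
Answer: 1681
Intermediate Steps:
Function('v')(w) = 3 (Function('v')(w) = Add(3, Mul(-1, 0)) = Add(3, 0) = 3)
Function('S')(M) = 15 (Function('S')(M) = Add(3, Mul(-1, Mul(3, Add(-5, 1)))) = Add(3, Mul(-1, Mul(3, -4))) = Add(3, Mul(-1, -12)) = Add(3, 12) = 15)
Pow(Add(Mul(Mul(Function('v')(-5), 2), Add(Add(Function('r')(0), -5), Function('S')(-2))), Function('j')(Function('n')(1, 4), -7)), 2) = Pow(Add(Mul(Mul(3, 2), Add(Add(0, -5), 15)), -19), 2) = Pow(Add(Mul(6, Add(-5, 15)), -19), 2) = Pow(Add(Mul(6, 10), -19), 2) = Pow(Add(60, -19), 2) = Pow(41, 2) = 1681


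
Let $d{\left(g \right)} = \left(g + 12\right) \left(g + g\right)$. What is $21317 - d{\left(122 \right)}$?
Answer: $-11379$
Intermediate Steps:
$d{\left(g \right)} = 2 g \left(12 + g\right)$ ($d{\left(g \right)} = \left(12 + g\right) 2 g = 2 g \left(12 + g\right)$)
$21317 - d{\left(122 \right)} = 21317 - 2 \cdot 122 \left(12 + 122\right) = 21317 - 2 \cdot 122 \cdot 134 = 21317 - 32696 = -11379$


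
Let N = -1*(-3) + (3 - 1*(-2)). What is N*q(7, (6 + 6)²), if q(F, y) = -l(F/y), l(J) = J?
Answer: -7/18 ≈ -0.38889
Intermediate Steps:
q(F, y) = -F/y
N = 8 (N = 3 + (3 + 2) = 3 + 5 = 8)
N*q(7, (6 + 6)²) = 8*(-1*7/(6 + 6)²) = 8*(-1*7/12²) = 8*(-1*7/144) = 8*(-1*7*1/144) = 8*(-7/144) = -7/18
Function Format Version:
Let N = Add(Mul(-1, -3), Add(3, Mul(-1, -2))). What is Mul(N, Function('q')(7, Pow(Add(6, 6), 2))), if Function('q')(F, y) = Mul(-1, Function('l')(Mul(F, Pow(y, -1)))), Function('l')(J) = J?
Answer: Rational(-7, 18) ≈ -0.38889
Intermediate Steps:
Function('q')(F, y) = Mul(-1, F, Pow(y, -1)) (Function('q')(F, y) = Mul(-1, Mul(F, Pow(y, -1))) = Mul(-1, F, Pow(y, -1)))
N = 8 (N = Add(3, Add(3, 2)) = Add(3, 5) = 8)
Mul(N, Function('q')(7, Pow(Add(6, 6), 2))) = Mul(8, Mul(-1, 7, Pow(Pow(Add(6, 6), 2), -1))) = Mul(8, Mul(-1, 7, Pow(Pow(12, 2), -1))) = Mul(8, Mul(-1, 7, Pow(144, -1))) = Mul(8, Mul(-1, 7, Rational(1, 144))) = Mul(8, Rational(-7, 144)) = Rational(-7, 18)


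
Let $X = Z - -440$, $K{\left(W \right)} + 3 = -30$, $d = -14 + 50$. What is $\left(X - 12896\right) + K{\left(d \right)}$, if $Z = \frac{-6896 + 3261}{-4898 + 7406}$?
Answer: $- \frac{31326047}{2508} \approx -12490.0$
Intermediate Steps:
$d = 36$
$K{\left(W \right)} = -33$ ($K{\left(W \right)} = -3 - 30 = -33$)
$Z = - \frac{3635}{2508} \approx -1.4494$
$X = \frac{1099885}{2508}$ ($X = - \frac{3635}{2508} - -440 = - \frac{3635}{2508} + 440 = \frac{1099885}{2508} \approx 438.55$)
$\left(X - 12896\right) + K{\left(d \right)} = \left(\frac{1099885}{2508} - 12896\right) - 33 = - \frac{31243283}{2508} - 33 = - \frac{31326047}{2508}$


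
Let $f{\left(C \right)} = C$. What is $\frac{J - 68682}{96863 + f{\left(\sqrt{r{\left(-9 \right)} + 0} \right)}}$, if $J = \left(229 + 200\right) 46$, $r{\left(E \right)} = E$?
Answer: $- \frac{2370625062}{4691220389} + \frac{73422 i}{4691220389} \approx -0.50533 + 1.5651 \cdot 10^{-5} i$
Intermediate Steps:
$J = 19734$ ($J = 429 \cdot 46 = 19734$)
$\frac{J - 68682}{96863 + f{\left(\sqrt{r{\left(-9 \right)} + 0} \right)}} = \frac{19734 - 68682}{96863 + \sqrt{-9 + 0}} = - \frac{48948}{96863 + \sqrt{-9}} = - \frac{48948}{96863 + 3 i} = - 48948 \frac{96863 - 3 i}{9382440778} = - \frac{24474 \left(96863 - 3 i\right)}{4691220389}$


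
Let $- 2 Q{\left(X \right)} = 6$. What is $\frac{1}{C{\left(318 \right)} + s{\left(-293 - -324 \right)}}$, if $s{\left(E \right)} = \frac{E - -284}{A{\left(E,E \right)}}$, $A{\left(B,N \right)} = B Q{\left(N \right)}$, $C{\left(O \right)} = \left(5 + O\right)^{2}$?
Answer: $\frac{31}{3234094} \approx 9.5854 \cdot 10^{-6}$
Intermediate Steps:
$Q{\left(X \right)} = -3$ ($Q{\left(X \right)} = \left(- \frac{1}{2}\right) 6 = -3$)
$A{\left(B,N \right)} = - 3 B$ ($A{\left(B,N \right)} = B \left(-3\right) = - 3 B$)
$s{\left(E \right)} = - \frac{284 + E}{3 E}$ ($s{\left(E \right)} = \frac{E - -284}{\left(-3\right) E} = \left(E + 284\right) \left(- \frac{1}{3 E}\right) = \left(284 + E\right) \left(- \frac{1}{3 E}\right) = - \frac{284 + E}{3 E}$)
$\frac{1}{C{\left(318 \right)} + s{\left(-293 - -324 \right)}} = \frac{1}{\left(5 + 318\right)^{2} + \frac{-284 - \left(-293 - -324\right)}{3 \left(-293 - -324\right)}} = \frac{1}{323^{2} + \frac{-284 - \left(-293 + 324\right)}{3 \left(-293 + 324\right)}} = \frac{1}{104329 + \frac{-284 - 31}{3 \cdot 31}} = \frac{1}{104329 + \frac{1}{3} \cdot \frac{1}{31} \left(-284 - 31\right)} = \frac{1}{104329 + \frac{1}{3} \cdot \frac{1}{31} \left(-315\right)} = \frac{1}{104329 - \frac{105}{31}} = \frac{1}{\frac{3234094}{31}} = \frac{31}{3234094}$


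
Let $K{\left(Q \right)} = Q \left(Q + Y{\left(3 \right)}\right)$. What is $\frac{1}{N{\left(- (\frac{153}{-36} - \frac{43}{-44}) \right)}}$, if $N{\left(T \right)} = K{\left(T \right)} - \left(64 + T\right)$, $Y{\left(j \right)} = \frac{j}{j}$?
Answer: $- \frac{121}{6448} \approx -0.018766$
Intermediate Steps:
$Y{\left(j \right)} = 1$
$K{\left(Q \right)} = Q \left(1 + Q\right)$ ($K{\left(Q \right)} = Q \left(Q + 1\right) = Q \left(1 + Q\right)$)
$N{\left(T \right)} = -64 - T + T \left(1 + T\right)$ ($N{\left(T \right)} = T \left(1 + T\right) - \left(64 + T\right) = -64 - T + T \left(1 + T\right)$)
$\frac{1}{N{\left(- (\frac{153}{-36} - \frac{43}{-44}) \right)}} = \frac{1}{-64 + \left(- (\frac{153}{-36} - \frac{43}{-44})\right)^{2}} = \frac{1}{-64 + \left(- (153 \left(- \frac{1}{36}\right) - - \frac{43}{44})\right)^{2}} = \frac{1}{-64 + \left(- (- \frac{17}{4} + \frac{43}{44})\right)^{2}} = \frac{1}{-64 + \left(\left(-1\right) \left(- \frac{36}{11}\right)\right)^{2}} = \frac{1}{-64 + \left(\frac{36}{11}\right)^{2}} = \frac{1}{-64 + \frac{1296}{121}} = \frac{1}{- \frac{6448}{121}} = - \frac{121}{6448}$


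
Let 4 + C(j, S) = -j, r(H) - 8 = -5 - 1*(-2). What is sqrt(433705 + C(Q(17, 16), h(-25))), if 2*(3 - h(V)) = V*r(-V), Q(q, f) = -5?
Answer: sqrt(433706) ≈ 658.56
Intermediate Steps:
r(H) = 5 (r(H) = 8 + (-5 - 1*(-2)) = 8 + (-5 + 2) = 8 - 3 = 5)
h(V) = 3 - 5*V/2 (h(V) = 3 - V*5/2 = 3 - 5*V/2)
C(j, S) = -4 - j
sqrt(433705 + C(Q(17, 16), h(-25))) = sqrt(433705 + (-4 - 1*(-5))) = sqrt(433705 + (-4 + 5)) = sqrt(433705 + 1) = sqrt(433706)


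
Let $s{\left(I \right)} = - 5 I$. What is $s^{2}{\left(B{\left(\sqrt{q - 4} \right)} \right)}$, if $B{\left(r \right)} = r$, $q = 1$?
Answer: $-75$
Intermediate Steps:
$s^{2}{\left(B{\left(\sqrt{q - 4} \right)} \right)} = \left(- 5 \sqrt{1 - 4}\right)^{2} = \left(- 5 \sqrt{-3}\right)^{2} = \left(- 5 i \sqrt{3}\right)^{2} = -75$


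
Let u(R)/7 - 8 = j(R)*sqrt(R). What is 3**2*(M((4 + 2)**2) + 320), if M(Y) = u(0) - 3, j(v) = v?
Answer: 3357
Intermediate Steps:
u(R) = 56 + 7*R**(3/2) (u(R) = 56 + 7*(R*sqrt(R)) = 56 + 7*R**(3/2))
M(Y) = 53 (M(Y) = (56 + 7*0**(3/2)) - 3 = (56 + 7*0) - 3 = (56 + 0) - 3 = 56 - 3 = 53)
3**2*(M((4 + 2)**2) + 320) = 3**2*(53 + 320) = 9*373 = 3357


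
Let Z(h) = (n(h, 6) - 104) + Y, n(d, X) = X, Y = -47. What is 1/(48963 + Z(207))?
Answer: 1/48818 ≈ 2.0484e-5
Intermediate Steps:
Z(h) = -145 (Z(h) = (6 - 104) - 47 = -98 - 47 = -145)
1/(48963 + Z(207)) = 1/(48963 - 145) = 1/48818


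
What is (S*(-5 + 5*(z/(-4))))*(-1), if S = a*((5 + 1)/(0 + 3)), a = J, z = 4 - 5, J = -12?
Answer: -90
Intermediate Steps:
z = -1
a = -12
S = -24 (S = -12*(5 + 1)/(0 + 3) = -72/3 = -12*2 = -24)
(S*(-5 + 5*(z/(-4))))*(-1) = -24*(-5 + 5*(-1/(-4)))*(-1) = -24*(-5 + 5*(-1*(-1/4)))*(-1) = -24*(-5 + 5*(1/4))*(-1) = -24*(-5 + 5/4)*(-1) = -24*(-15/4)*(-1) = 90*(-1) = -90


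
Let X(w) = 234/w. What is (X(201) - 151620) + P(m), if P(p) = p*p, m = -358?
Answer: -1571474/67 ≈ -23455.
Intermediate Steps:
P(p) = p**2
(X(201) - 151620) + P(m) = (234/201 - 151620) + (-358)**2 = (234*(1/201) - 151620) + 128164 = (78/67 - 151620) + 128164 = -10158462/67 + 128164 = -1571474/67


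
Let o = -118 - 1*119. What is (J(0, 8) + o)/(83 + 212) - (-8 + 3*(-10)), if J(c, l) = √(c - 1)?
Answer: 10973/295 + I/295 ≈ 37.197 + 0.0033898*I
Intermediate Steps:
J(c, l) = √(-1 + c)
o = -237 (o = -118 - 119 = -237)
(J(0, 8) + o)/(83 + 212) - (-8 + 3*(-10)) = (√(-1 + 0) - 237)/(83 + 212) - (-8 + 3*(-10)) = (√(-1) - 237)/295 - (-8 - 30) = (I - 237)*(1/295) - 1*(-38) = (-237 + I)*(1/295) + 38 = (-237/295 + I/295) + 38 = 10973/295 + I/295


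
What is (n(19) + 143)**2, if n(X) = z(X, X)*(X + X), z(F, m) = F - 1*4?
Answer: 508369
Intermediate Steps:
z(F, m) = -4 + F (z(F, m) = F - 4 = -4 + F)
n(X) = 2*X*(-4 + X) (n(X) = (-4 + X)*(X + X) = (-4 + X)*(2*X) = 2*X*(-4 + X))
(n(19) + 143)**2 = (2*19*(-4 + 19) + 143)**2 = (2*19*15 + 143)**2 = (570 + 143)**2 = 713**2 = 508369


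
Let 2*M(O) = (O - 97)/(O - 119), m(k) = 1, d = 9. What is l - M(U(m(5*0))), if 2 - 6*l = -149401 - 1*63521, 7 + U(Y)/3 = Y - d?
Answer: 17459555/492 ≈ 35487.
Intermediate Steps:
U(Y) = -48 + 3*Y (U(Y) = -21 + 3*(Y - 1*9) = -21 + 3*(Y - 9) = -21 + 3*(-9 + Y) = -21 + (-27 + 3*Y) = -48 + 3*Y)
M(O) = (-97 + O)/(2*(-119 + O)) (M(O) = ((O - 97)/(O - 119))/2 = ((-97 + O)/(-119 + O))/2 = (-97 + O)/(2*(-119 + O)))
l = 106462/3 (l = ⅓ - (-149401 - 1*63521)/6 = ⅓ - (-149401 - 63521)/6 = ⅓ - ⅙*(-212922) = ⅓ + 35487 = 106462/3 ≈ 35487.)
l - M(U(m(5*0))) = 106462/3 - (-97 + (-48 + 3*1))/(2*(-119 + (-48 + 3*1))) = 106462/3 - (-97 + (-48 + 3))/(2*(-119 + (-48 + 3))) = 106462/3 - (-97 - 45)/(2*(-119 - 45)) = 106462/3 - (-142)/(2*(-164)) = 106462/3 - (-1)*(-142)/(2*164) = 106462/3 - 1*71/164 = 106462/3 - 71/164 = 17459555/492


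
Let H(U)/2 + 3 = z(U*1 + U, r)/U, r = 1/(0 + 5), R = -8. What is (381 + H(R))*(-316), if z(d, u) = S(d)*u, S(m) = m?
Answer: -593764/5 ≈ -1.1875e+5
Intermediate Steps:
r = 1/5 ≈ 0.20000
z(d, u) = d*u
H(U) = -26/5 (H(U) = -6 + 2*(((U*1 + U)*(1/5))/U) = -6 + 2*(((U + U)*(1/5))/U) = -6 + 2*(((2*U)*(1/5))/U) = -6 + 2*((2*U/5)/U) = -6 + 2*(2/5) = -6 + 4/5 = -26/5)
(381 + H(R))*(-316) = (381 - 26/5)*(-316) = (1879/5)*(-316) = -593764/5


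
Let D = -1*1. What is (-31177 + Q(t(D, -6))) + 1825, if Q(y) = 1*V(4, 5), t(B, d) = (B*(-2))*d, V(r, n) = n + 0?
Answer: -29347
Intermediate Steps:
V(r, n) = n
D = -1
t(B, d) = -2*B*d (t(B, d) = (-2*B)*d = -2*B*d)
Q(y) = 5 (Q(y) = 1*5 = 5)
(-31177 + Q(t(D, -6))) + 1825 = (-31177 + 5) + 1825 = -31172 + 1825 = -29347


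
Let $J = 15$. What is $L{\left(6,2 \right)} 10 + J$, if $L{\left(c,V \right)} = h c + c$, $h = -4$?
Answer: $-165$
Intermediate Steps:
$L{\left(c,V \right)} = - 3 c$ ($L{\left(c,V \right)} = - 4 c + c = - 3 c$)
$L{\left(6,2 \right)} 10 + J = \left(-3\right) 6 \cdot 10 + 15 = \left(-18\right) 10 + 15 = -180 + 15 = -165$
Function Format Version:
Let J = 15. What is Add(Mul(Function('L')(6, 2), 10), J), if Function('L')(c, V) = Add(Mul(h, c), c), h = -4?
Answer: -165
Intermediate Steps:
Function('L')(c, V) = Mul(-3, c) (Function('L')(c, V) = Add(Mul(-4, c), c) = Mul(-3, c))
Add(Mul(Function('L')(6, 2), 10), J) = Add(Mul(Mul(-3, 6), 10), 15) = Add(Mul(-18, 10), 15) = Add(-180, 15) = -165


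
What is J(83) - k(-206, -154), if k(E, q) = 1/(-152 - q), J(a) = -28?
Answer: -57/2 ≈ -28.500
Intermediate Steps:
J(83) - k(-206, -154) = -28 - (-1)/(152 - 154) = -28 - (-1)/(-2) = -28 - (-1)*(-1)/2 = -28 - 1*1/2 = -28 - 1/2 = -57/2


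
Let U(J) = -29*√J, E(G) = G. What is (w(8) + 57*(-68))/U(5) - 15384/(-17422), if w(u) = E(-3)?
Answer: 7692/8711 + 3879*√5/145 ≈ 60.702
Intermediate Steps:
w(u) = -3
(w(8) + 57*(-68))/U(5) - 15384/(-17422) = (-3 + 57*(-68))/((-29*√5)) - 15384/(-17422) = (-3 - 3876)*(-√5/145) - 15384*(-1/17422) = -(-3879)*√5/145 + 7692/8711 = 3879*√5/145 + 7692/8711 = 7692/8711 + 3879*√5/145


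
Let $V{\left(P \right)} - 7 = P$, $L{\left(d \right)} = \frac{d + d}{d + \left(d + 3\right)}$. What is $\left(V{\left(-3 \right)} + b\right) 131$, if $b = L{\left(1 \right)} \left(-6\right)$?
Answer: $\frac{1048}{5} \approx 209.6$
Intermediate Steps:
$L{\left(d \right)} = \frac{2 d}{3 + 2 d}$ ($L{\left(d \right)} = \frac{2 d}{d + \left(3 + d\right)} = \frac{2 d}{3 + 2 d}$)
$V{\left(P \right)} = 7 + P$
$b = - \frac{12}{5}$ ($b = 2 \cdot 1 \frac{1}{3 + 2 \cdot 1} \left(-6\right) = 2 \cdot 1 \frac{1}{3 + 2} \left(-6\right) = 2 \cdot 1 \cdot \frac{1}{5} \left(-6\right) = \frac{2}{5} \left(-6\right) = - \frac{12}{5} \approx -2.4$)
$\left(V{\left(-3 \right)} + b\right) 131 = \left(\left(7 - 3\right) - \frac{12}{5}\right) 131 = \left(4 - \frac{12}{5}\right) 131 = \frac{8}{5} \cdot 131 = \frac{1048}{5}$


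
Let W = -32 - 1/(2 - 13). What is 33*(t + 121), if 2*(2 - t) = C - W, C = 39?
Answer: 2889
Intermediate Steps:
W = -351/11 (W = -32 - 1/(-11) = -32 - 1*(-1/11) = -32 + 1/11 = -351/11 ≈ -31.909)
t = -368/11 (t = 2 - (39 - 1*(-351/11))/2 = 2 - (39 + 351/11)/2 = 2 - ½*780/11 = 2 - 390/11 = -368/11 ≈ -33.455)
33*(t + 121) = 33*(-368/11 + 121) = 33*(963/11) = 2889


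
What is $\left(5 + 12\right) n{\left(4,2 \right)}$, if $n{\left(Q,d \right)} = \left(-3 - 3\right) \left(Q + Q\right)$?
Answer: $-816$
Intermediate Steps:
$n{\left(Q,d \right)} = - 12 Q$ ($n{\left(Q,d \right)} = - 6 \cdot 2 Q = - 12 Q$)
$\left(5 + 12\right) n{\left(4,2 \right)} = \left(5 + 12\right) \left(\left(-12\right) 4\right) = 17 \left(-48\right) = -816$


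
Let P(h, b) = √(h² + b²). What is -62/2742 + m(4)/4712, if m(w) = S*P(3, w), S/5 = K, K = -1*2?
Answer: -107311/3230076 ≈ -0.033222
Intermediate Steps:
P(h, b) = √(b² + h²)
K = -2
S = -10 (S = 5*(-2) = -10)
m(w) = -10*√(9 + w²) (m(w) = -10*√(w² + 3²) = -10*√(w² + 9) = -10*√(9 + w²))
-62/2742 + m(4)/4712 = -62/2742 - 10*√(9 + 4²)/4712 = -62*1/2742 - 10*√(9 + 16)*(1/4712) = -31/1371 - 10*√25*(1/4712) = -31/1371 - 10*5*(1/4712) = -31/1371 - 50*1/4712 = -31/1371 - 25/2356 = -107311/3230076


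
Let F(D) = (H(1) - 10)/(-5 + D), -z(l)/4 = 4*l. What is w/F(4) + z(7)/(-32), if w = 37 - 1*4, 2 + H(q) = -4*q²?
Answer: 89/16 ≈ 5.5625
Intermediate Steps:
H(q) = -2 - 4*q²
w = 33 (w = 37 - 4 = 33)
z(l) = -16*l
F(D) = -16/(-5 + D) (F(D) = ((-2 - 4*1²) - 10)/(-5 + D) = ((-2 - 4*1) - 10)/(-5 + D) = ((-2 - 4) - 10)/(-5 + D) = (-6 - 10)/(-5 + D) = -16/(-5 + D))
w/F(4) + z(7)/(-32) = 33/((-16/(-5 + 4))) - 16*7/(-32) = 33/((-16/(-1))) - 112*(-1/32) = 33/((-16*(-1))) + 7/2 = 33/16 + 7/2 = 89/16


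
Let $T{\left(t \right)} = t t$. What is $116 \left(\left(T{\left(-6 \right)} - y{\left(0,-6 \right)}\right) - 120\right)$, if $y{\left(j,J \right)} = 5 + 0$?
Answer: $-10324$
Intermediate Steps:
$T{\left(t \right)} = t^{2}$
$y{\left(j,J \right)} = 5$
$116 \left(\left(T{\left(-6 \right)} - y{\left(0,-6 \right)}\right) - 120\right) = 116 \left(\left(\left(-6\right)^{2} - 5\right) - 120\right) = 116 \left(\left(36 - 5\right) - 120\right) = 116 \left(31 - 120\right) = 116 \left(-89\right) = -10324$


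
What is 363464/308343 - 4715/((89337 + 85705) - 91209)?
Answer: 29016440267/25849318719 ≈ 1.1225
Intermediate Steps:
363464/308343 - 4715/((89337 + 85705) - 91209) = 363464*(1/308343) - 4715/(175042 - 91209) = 363464/308343 - 4715/83833 = 29016440267/25849318719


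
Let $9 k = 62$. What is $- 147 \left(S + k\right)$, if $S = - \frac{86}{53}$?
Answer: $- \frac{123088}{159} \approx -774.14$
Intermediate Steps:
$S = - \frac{86}{53}$ ($S = \left(-86\right) \frac{1}{53} = - \frac{86}{53} \approx -1.6226$)
$k = \frac{62}{9}$ ($k = \frac{1}{9} \cdot 62 = \frac{62}{9} \approx 6.8889$)
$- 147 \left(S + k\right) = - 147 \left(- \frac{86}{53} + \frac{62}{9}\right) = \left(-147\right) \frac{2512}{477} = - \frac{123088}{159}$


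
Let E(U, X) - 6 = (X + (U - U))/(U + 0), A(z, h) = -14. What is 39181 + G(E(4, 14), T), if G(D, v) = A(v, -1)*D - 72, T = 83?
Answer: 38976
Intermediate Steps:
E(U, X) = 6 + X/U (E(U, X) = 6 + (X + (U - U))/(U + 0) = 6 + (X + 0)/U = 6 + X/U)
G(D, v) = -72 - 14*D (G(D, v) = -14*D - 72 = -72 - 14*D)
39181 + G(E(4, 14), T) = 39181 + (-72 - 14*(6 + 14/4)) = 39181 + (-72 - 14*(6 + 14*(¼))) = 39181 + (-72 - 14*(6 + 7/2)) = 39181 + (-72 - 14*19/2) = 39181 + (-72 - 133) = 39181 - 205 = 38976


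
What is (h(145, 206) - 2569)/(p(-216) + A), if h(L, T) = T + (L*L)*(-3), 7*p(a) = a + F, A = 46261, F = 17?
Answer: -229033/161814 ≈ -1.4154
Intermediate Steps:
p(a) = 17/7 + a/7 (p(a) = (a + 17)/7 = (17 + a)/7 = 17/7 + a/7)
h(L, T) = T - 3*L² (h(L, T) = T + L²*(-3) = T - 3*L²)
(h(145, 206) - 2569)/(p(-216) + A) = ((206 - 3*145²) - 2569)/((17/7 + (⅐)*(-216)) + 46261) = ((206 - 3*21025) - 2569)/((17/7 - 216/7) + 46261) = ((206 - 63075) - 2569)/(-199/7 + 46261) = (-62869 - 2569)/(323628/7) = -65438*7/323628 = -229033/161814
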